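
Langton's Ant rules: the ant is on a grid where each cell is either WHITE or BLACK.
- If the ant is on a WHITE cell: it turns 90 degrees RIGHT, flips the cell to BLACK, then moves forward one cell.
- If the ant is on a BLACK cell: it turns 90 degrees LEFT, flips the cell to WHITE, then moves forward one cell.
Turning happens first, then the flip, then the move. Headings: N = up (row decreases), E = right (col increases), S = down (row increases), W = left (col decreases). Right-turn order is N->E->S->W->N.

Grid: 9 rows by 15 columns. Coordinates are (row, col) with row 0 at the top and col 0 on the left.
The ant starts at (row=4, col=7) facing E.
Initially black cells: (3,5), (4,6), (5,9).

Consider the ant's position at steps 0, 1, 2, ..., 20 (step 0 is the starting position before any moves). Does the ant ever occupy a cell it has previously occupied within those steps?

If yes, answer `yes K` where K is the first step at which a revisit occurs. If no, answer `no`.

Step 1: on WHITE (4,7): turn R to S, flip to black, move to (5,7). |black|=4 — new cell
Step 2: on WHITE (5,7): turn R to W, flip to black, move to (5,6). |black|=5 — new cell
Step 3: on WHITE (5,6): turn R to N, flip to black, move to (4,6). |black|=6 — new cell
Step 4: on BLACK (4,6): turn L to W, flip to white, move to (4,5). |black|=5 — new cell
Step 5: on WHITE (4,5): turn R to N, flip to black, move to (3,5). |black|=6 — new cell
Step 6: on BLACK (3,5): turn L to W, flip to white, move to (3,4). |black|=5 — new cell
Step 7: on WHITE (3,4): turn R to N, flip to black, move to (2,4). |black|=6 — new cell
Step 8: on WHITE (2,4): turn R to E, flip to black, move to (2,5). |black|=7 — new cell
Step 9: on WHITE (2,5): turn R to S, flip to black, move to (3,5). |black|=8 — REVISIT

Answer: yes 9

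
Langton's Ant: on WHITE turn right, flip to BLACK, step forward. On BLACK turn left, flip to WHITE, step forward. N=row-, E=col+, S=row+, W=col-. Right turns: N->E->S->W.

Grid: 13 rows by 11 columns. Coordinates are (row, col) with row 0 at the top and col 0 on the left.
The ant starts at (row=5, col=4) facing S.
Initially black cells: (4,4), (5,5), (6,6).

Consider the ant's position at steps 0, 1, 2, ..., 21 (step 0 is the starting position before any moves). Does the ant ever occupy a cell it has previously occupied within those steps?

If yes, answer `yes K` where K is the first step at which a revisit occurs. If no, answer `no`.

Answer: yes 7

Derivation:
Step 1: on WHITE (5,4): turn R to W, flip to black, move to (5,3). |black|=4 — new cell
Step 2: on WHITE (5,3): turn R to N, flip to black, move to (4,3). |black|=5 — new cell
Step 3: on WHITE (4,3): turn R to E, flip to black, move to (4,4). |black|=6 — new cell
Step 4: on BLACK (4,4): turn L to N, flip to white, move to (3,4). |black|=5 — new cell
Step 5: on WHITE (3,4): turn R to E, flip to black, move to (3,5). |black|=6 — new cell
Step 6: on WHITE (3,5): turn R to S, flip to black, move to (4,5). |black|=7 — new cell
Step 7: on WHITE (4,5): turn R to W, flip to black, move to (4,4). |black|=8 — REVISIT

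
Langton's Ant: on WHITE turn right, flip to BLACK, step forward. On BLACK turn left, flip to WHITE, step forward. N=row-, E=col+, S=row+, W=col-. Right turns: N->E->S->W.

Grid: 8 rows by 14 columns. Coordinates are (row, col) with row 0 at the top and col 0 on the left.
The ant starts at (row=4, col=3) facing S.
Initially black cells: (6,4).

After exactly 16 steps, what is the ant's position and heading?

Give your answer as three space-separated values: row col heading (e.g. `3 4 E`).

Answer: 4 3 S

Derivation:
Step 1: on WHITE (4,3): turn R to W, flip to black, move to (4,2). |black|=2
Step 2: on WHITE (4,2): turn R to N, flip to black, move to (3,2). |black|=3
Step 3: on WHITE (3,2): turn R to E, flip to black, move to (3,3). |black|=4
Step 4: on WHITE (3,3): turn R to S, flip to black, move to (4,3). |black|=5
Step 5: on BLACK (4,3): turn L to E, flip to white, move to (4,4). |black|=4
Step 6: on WHITE (4,4): turn R to S, flip to black, move to (5,4). |black|=5
Step 7: on WHITE (5,4): turn R to W, flip to black, move to (5,3). |black|=6
Step 8: on WHITE (5,3): turn R to N, flip to black, move to (4,3). |black|=7
Step 9: on WHITE (4,3): turn R to E, flip to black, move to (4,4). |black|=8
Step 10: on BLACK (4,4): turn L to N, flip to white, move to (3,4). |black|=7
Step 11: on WHITE (3,4): turn R to E, flip to black, move to (3,5). |black|=8
Step 12: on WHITE (3,5): turn R to S, flip to black, move to (4,5). |black|=9
Step 13: on WHITE (4,5): turn R to W, flip to black, move to (4,4). |black|=10
Step 14: on WHITE (4,4): turn R to N, flip to black, move to (3,4). |black|=11
Step 15: on BLACK (3,4): turn L to W, flip to white, move to (3,3). |black|=10
Step 16: on BLACK (3,3): turn L to S, flip to white, move to (4,3). |black|=9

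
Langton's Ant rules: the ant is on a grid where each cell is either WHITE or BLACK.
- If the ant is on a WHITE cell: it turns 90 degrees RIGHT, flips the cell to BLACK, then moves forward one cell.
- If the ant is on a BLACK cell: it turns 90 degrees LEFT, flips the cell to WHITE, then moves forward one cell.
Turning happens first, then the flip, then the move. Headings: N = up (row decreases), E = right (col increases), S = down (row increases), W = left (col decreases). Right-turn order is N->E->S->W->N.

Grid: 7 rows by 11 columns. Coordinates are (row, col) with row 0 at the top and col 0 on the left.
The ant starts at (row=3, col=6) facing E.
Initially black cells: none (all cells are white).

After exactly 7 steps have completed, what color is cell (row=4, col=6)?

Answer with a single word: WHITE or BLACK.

Step 1: on WHITE (3,6): turn R to S, flip to black, move to (4,6). |black|=1
Step 2: on WHITE (4,6): turn R to W, flip to black, move to (4,5). |black|=2
Step 3: on WHITE (4,5): turn R to N, flip to black, move to (3,5). |black|=3
Step 4: on WHITE (3,5): turn R to E, flip to black, move to (3,6). |black|=4
Step 5: on BLACK (3,6): turn L to N, flip to white, move to (2,6). |black|=3
Step 6: on WHITE (2,6): turn R to E, flip to black, move to (2,7). |black|=4
Step 7: on WHITE (2,7): turn R to S, flip to black, move to (3,7). |black|=5

Answer: BLACK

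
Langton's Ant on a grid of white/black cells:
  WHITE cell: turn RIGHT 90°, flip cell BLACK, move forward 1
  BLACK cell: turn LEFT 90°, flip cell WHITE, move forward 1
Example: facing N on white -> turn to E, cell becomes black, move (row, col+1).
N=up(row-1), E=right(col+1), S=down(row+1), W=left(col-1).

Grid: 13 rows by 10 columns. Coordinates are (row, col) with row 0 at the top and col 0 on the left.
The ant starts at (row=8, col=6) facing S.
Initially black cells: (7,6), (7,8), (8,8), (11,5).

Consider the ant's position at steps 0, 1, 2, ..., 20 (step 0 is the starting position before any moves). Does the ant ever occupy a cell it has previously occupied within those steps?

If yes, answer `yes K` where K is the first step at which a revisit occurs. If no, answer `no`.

Answer: yes 7

Derivation:
Step 1: on WHITE (8,6): turn R to W, flip to black, move to (8,5). |black|=5 — new cell
Step 2: on WHITE (8,5): turn R to N, flip to black, move to (7,5). |black|=6 — new cell
Step 3: on WHITE (7,5): turn R to E, flip to black, move to (7,6). |black|=7 — new cell
Step 4: on BLACK (7,6): turn L to N, flip to white, move to (6,6). |black|=6 — new cell
Step 5: on WHITE (6,6): turn R to E, flip to black, move to (6,7). |black|=7 — new cell
Step 6: on WHITE (6,7): turn R to S, flip to black, move to (7,7). |black|=8 — new cell
Step 7: on WHITE (7,7): turn R to W, flip to black, move to (7,6). |black|=9 — REVISIT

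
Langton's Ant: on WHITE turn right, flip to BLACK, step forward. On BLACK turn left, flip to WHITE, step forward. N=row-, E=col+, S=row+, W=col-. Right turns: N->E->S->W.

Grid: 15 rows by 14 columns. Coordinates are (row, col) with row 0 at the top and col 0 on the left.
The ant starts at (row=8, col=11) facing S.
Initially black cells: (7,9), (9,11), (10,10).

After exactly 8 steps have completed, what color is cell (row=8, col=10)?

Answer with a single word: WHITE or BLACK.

Step 1: on WHITE (8,11): turn R to W, flip to black, move to (8,10). |black|=4
Step 2: on WHITE (8,10): turn R to N, flip to black, move to (7,10). |black|=5
Step 3: on WHITE (7,10): turn R to E, flip to black, move to (7,11). |black|=6
Step 4: on WHITE (7,11): turn R to S, flip to black, move to (8,11). |black|=7
Step 5: on BLACK (8,11): turn L to E, flip to white, move to (8,12). |black|=6
Step 6: on WHITE (8,12): turn R to S, flip to black, move to (9,12). |black|=7
Step 7: on WHITE (9,12): turn R to W, flip to black, move to (9,11). |black|=8
Step 8: on BLACK (9,11): turn L to S, flip to white, move to (10,11). |black|=7

Answer: BLACK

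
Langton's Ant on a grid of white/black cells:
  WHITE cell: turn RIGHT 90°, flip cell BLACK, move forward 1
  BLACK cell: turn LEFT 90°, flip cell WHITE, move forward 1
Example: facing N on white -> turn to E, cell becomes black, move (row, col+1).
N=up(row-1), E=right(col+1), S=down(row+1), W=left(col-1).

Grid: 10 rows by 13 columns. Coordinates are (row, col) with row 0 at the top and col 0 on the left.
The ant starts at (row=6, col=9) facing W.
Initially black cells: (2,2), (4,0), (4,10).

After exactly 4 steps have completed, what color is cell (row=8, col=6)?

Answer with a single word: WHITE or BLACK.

Step 1: on WHITE (6,9): turn R to N, flip to black, move to (5,9). |black|=4
Step 2: on WHITE (5,9): turn R to E, flip to black, move to (5,10). |black|=5
Step 3: on WHITE (5,10): turn R to S, flip to black, move to (6,10). |black|=6
Step 4: on WHITE (6,10): turn R to W, flip to black, move to (6,9). |black|=7

Answer: WHITE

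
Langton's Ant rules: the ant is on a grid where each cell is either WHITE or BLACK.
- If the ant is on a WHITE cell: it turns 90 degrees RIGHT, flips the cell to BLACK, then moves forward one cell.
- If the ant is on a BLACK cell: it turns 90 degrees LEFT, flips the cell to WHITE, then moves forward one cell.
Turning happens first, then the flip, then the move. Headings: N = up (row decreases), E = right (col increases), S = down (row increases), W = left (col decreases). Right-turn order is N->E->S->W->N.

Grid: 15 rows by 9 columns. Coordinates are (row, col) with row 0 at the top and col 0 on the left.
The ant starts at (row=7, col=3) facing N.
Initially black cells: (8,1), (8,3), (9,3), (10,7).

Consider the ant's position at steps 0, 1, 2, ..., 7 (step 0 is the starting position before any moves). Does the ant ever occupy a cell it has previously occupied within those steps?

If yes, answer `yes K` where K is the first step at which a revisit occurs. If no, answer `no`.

Step 1: on WHITE (7,3): turn R to E, flip to black, move to (7,4). |black|=5 — new cell
Step 2: on WHITE (7,4): turn R to S, flip to black, move to (8,4). |black|=6 — new cell
Step 3: on WHITE (8,4): turn R to W, flip to black, move to (8,3). |black|=7 — new cell
Step 4: on BLACK (8,3): turn L to S, flip to white, move to (9,3). |black|=6 — new cell
Step 5: on BLACK (9,3): turn L to E, flip to white, move to (9,4). |black|=5 — new cell
Step 6: on WHITE (9,4): turn R to S, flip to black, move to (10,4). |black|=6 — new cell
Step 7: on WHITE (10,4): turn R to W, flip to black, move to (10,3). |black|=7 — new cell
No revisit within 7 steps.

Answer: no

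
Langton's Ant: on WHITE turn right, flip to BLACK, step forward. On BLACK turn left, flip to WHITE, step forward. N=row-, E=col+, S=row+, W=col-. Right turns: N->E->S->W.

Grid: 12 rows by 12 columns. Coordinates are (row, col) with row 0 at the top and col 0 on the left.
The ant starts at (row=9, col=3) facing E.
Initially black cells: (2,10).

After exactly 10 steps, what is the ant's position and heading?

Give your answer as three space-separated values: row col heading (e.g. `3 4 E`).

Step 1: on WHITE (9,3): turn R to S, flip to black, move to (10,3). |black|=2
Step 2: on WHITE (10,3): turn R to W, flip to black, move to (10,2). |black|=3
Step 3: on WHITE (10,2): turn R to N, flip to black, move to (9,2). |black|=4
Step 4: on WHITE (9,2): turn R to E, flip to black, move to (9,3). |black|=5
Step 5: on BLACK (9,3): turn L to N, flip to white, move to (8,3). |black|=4
Step 6: on WHITE (8,3): turn R to E, flip to black, move to (8,4). |black|=5
Step 7: on WHITE (8,4): turn R to S, flip to black, move to (9,4). |black|=6
Step 8: on WHITE (9,4): turn R to W, flip to black, move to (9,3). |black|=7
Step 9: on WHITE (9,3): turn R to N, flip to black, move to (8,3). |black|=8
Step 10: on BLACK (8,3): turn L to W, flip to white, move to (8,2). |black|=7

Answer: 8 2 W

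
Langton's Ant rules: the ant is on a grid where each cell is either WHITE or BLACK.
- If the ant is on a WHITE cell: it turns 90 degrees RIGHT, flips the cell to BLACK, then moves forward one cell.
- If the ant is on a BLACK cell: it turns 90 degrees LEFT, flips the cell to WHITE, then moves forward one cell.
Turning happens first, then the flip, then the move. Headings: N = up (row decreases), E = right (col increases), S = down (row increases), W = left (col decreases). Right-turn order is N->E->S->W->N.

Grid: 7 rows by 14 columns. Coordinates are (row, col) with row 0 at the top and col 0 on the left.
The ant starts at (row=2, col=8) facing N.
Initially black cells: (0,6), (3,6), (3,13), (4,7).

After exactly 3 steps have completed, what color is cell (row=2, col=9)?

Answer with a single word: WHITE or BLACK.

Step 1: on WHITE (2,8): turn R to E, flip to black, move to (2,9). |black|=5
Step 2: on WHITE (2,9): turn R to S, flip to black, move to (3,9). |black|=6
Step 3: on WHITE (3,9): turn R to W, flip to black, move to (3,8). |black|=7

Answer: BLACK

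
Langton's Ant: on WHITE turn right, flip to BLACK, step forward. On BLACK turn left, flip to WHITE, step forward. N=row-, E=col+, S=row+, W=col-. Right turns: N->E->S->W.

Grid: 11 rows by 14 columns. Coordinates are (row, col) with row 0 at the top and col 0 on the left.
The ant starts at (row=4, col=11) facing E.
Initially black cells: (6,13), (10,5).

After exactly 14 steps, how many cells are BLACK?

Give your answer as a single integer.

Answer: 12

Derivation:
Step 1: on WHITE (4,11): turn R to S, flip to black, move to (5,11). |black|=3
Step 2: on WHITE (5,11): turn R to W, flip to black, move to (5,10). |black|=4
Step 3: on WHITE (5,10): turn R to N, flip to black, move to (4,10). |black|=5
Step 4: on WHITE (4,10): turn R to E, flip to black, move to (4,11). |black|=6
Step 5: on BLACK (4,11): turn L to N, flip to white, move to (3,11). |black|=5
Step 6: on WHITE (3,11): turn R to E, flip to black, move to (3,12). |black|=6
Step 7: on WHITE (3,12): turn R to S, flip to black, move to (4,12). |black|=7
Step 8: on WHITE (4,12): turn R to W, flip to black, move to (4,11). |black|=8
Step 9: on WHITE (4,11): turn R to N, flip to black, move to (3,11). |black|=9
Step 10: on BLACK (3,11): turn L to W, flip to white, move to (3,10). |black|=8
Step 11: on WHITE (3,10): turn R to N, flip to black, move to (2,10). |black|=9
Step 12: on WHITE (2,10): turn R to E, flip to black, move to (2,11). |black|=10
Step 13: on WHITE (2,11): turn R to S, flip to black, move to (3,11). |black|=11
Step 14: on WHITE (3,11): turn R to W, flip to black, move to (3,10). |black|=12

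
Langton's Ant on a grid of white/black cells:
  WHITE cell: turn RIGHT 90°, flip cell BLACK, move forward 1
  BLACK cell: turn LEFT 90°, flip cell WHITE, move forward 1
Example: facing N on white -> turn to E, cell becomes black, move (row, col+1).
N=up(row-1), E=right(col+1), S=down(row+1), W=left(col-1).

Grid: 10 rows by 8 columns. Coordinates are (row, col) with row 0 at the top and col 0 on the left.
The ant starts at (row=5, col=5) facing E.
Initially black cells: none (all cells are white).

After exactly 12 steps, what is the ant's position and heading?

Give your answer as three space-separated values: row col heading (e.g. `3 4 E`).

Step 1: on WHITE (5,5): turn R to S, flip to black, move to (6,5). |black|=1
Step 2: on WHITE (6,5): turn R to W, flip to black, move to (6,4). |black|=2
Step 3: on WHITE (6,4): turn R to N, flip to black, move to (5,4). |black|=3
Step 4: on WHITE (5,4): turn R to E, flip to black, move to (5,5). |black|=4
Step 5: on BLACK (5,5): turn L to N, flip to white, move to (4,5). |black|=3
Step 6: on WHITE (4,5): turn R to E, flip to black, move to (4,6). |black|=4
Step 7: on WHITE (4,6): turn R to S, flip to black, move to (5,6). |black|=5
Step 8: on WHITE (5,6): turn R to W, flip to black, move to (5,5). |black|=6
Step 9: on WHITE (5,5): turn R to N, flip to black, move to (4,5). |black|=7
Step 10: on BLACK (4,5): turn L to W, flip to white, move to (4,4). |black|=6
Step 11: on WHITE (4,4): turn R to N, flip to black, move to (3,4). |black|=7
Step 12: on WHITE (3,4): turn R to E, flip to black, move to (3,5). |black|=8

Answer: 3 5 E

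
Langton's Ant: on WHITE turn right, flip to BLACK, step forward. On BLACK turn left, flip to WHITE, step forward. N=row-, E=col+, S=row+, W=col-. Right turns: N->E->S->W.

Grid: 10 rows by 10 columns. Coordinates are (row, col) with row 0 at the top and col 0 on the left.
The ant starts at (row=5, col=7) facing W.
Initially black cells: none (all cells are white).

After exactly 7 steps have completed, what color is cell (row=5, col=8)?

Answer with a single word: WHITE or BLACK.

Answer: BLACK

Derivation:
Step 1: on WHITE (5,7): turn R to N, flip to black, move to (4,7). |black|=1
Step 2: on WHITE (4,7): turn R to E, flip to black, move to (4,8). |black|=2
Step 3: on WHITE (4,8): turn R to S, flip to black, move to (5,8). |black|=3
Step 4: on WHITE (5,8): turn R to W, flip to black, move to (5,7). |black|=4
Step 5: on BLACK (5,7): turn L to S, flip to white, move to (6,7). |black|=3
Step 6: on WHITE (6,7): turn R to W, flip to black, move to (6,6). |black|=4
Step 7: on WHITE (6,6): turn R to N, flip to black, move to (5,6). |black|=5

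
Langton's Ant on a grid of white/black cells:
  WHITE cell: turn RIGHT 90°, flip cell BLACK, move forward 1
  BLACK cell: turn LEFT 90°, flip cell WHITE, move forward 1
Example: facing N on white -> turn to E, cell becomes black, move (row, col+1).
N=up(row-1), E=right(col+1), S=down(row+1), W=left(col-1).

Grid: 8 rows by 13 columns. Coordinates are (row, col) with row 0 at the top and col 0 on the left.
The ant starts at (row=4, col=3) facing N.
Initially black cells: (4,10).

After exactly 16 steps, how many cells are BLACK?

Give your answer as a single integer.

Step 1: on WHITE (4,3): turn R to E, flip to black, move to (4,4). |black|=2
Step 2: on WHITE (4,4): turn R to S, flip to black, move to (5,4). |black|=3
Step 3: on WHITE (5,4): turn R to W, flip to black, move to (5,3). |black|=4
Step 4: on WHITE (5,3): turn R to N, flip to black, move to (4,3). |black|=5
Step 5: on BLACK (4,3): turn L to W, flip to white, move to (4,2). |black|=4
Step 6: on WHITE (4,2): turn R to N, flip to black, move to (3,2). |black|=5
Step 7: on WHITE (3,2): turn R to E, flip to black, move to (3,3). |black|=6
Step 8: on WHITE (3,3): turn R to S, flip to black, move to (4,3). |black|=7
Step 9: on WHITE (4,3): turn R to W, flip to black, move to (4,2). |black|=8
Step 10: on BLACK (4,2): turn L to S, flip to white, move to (5,2). |black|=7
Step 11: on WHITE (5,2): turn R to W, flip to black, move to (5,1). |black|=8
Step 12: on WHITE (5,1): turn R to N, flip to black, move to (4,1). |black|=9
Step 13: on WHITE (4,1): turn R to E, flip to black, move to (4,2). |black|=10
Step 14: on WHITE (4,2): turn R to S, flip to black, move to (5,2). |black|=11
Step 15: on BLACK (5,2): turn L to E, flip to white, move to (5,3). |black|=10
Step 16: on BLACK (5,3): turn L to N, flip to white, move to (4,3). |black|=9

Answer: 9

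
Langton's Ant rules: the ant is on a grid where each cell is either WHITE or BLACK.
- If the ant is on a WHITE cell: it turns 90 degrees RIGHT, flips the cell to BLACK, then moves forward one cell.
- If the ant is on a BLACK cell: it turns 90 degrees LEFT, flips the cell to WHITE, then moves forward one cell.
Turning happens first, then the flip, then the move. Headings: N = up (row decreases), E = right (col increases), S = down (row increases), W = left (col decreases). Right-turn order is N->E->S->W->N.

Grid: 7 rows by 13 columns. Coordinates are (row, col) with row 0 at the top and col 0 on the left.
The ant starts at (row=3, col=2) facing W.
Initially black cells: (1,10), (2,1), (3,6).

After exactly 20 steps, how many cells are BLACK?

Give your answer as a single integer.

Step 1: on WHITE (3,2): turn R to N, flip to black, move to (2,2). |black|=4
Step 2: on WHITE (2,2): turn R to E, flip to black, move to (2,3). |black|=5
Step 3: on WHITE (2,3): turn R to S, flip to black, move to (3,3). |black|=6
Step 4: on WHITE (3,3): turn R to W, flip to black, move to (3,2). |black|=7
Step 5: on BLACK (3,2): turn L to S, flip to white, move to (4,2). |black|=6
Step 6: on WHITE (4,2): turn R to W, flip to black, move to (4,1). |black|=7
Step 7: on WHITE (4,1): turn R to N, flip to black, move to (3,1). |black|=8
Step 8: on WHITE (3,1): turn R to E, flip to black, move to (3,2). |black|=9
Step 9: on WHITE (3,2): turn R to S, flip to black, move to (4,2). |black|=10
Step 10: on BLACK (4,2): turn L to E, flip to white, move to (4,3). |black|=9
Step 11: on WHITE (4,3): turn R to S, flip to black, move to (5,3). |black|=10
Step 12: on WHITE (5,3): turn R to W, flip to black, move to (5,2). |black|=11
Step 13: on WHITE (5,2): turn R to N, flip to black, move to (4,2). |black|=12
Step 14: on WHITE (4,2): turn R to E, flip to black, move to (4,3). |black|=13
Step 15: on BLACK (4,3): turn L to N, flip to white, move to (3,3). |black|=12
Step 16: on BLACK (3,3): turn L to W, flip to white, move to (3,2). |black|=11
Step 17: on BLACK (3,2): turn L to S, flip to white, move to (4,2). |black|=10
Step 18: on BLACK (4,2): turn L to E, flip to white, move to (4,3). |black|=9
Step 19: on WHITE (4,3): turn R to S, flip to black, move to (5,3). |black|=10
Step 20: on BLACK (5,3): turn L to E, flip to white, move to (5,4). |black|=9

Answer: 9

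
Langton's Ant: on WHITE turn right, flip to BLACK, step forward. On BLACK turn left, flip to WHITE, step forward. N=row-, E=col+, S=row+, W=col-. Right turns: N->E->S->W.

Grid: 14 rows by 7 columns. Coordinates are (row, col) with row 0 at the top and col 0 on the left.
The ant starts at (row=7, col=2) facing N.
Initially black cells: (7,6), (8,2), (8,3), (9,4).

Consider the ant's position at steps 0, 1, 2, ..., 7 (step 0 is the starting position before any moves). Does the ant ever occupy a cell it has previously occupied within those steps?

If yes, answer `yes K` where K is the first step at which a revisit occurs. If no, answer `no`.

Step 1: on WHITE (7,2): turn R to E, flip to black, move to (7,3). |black|=5 — new cell
Step 2: on WHITE (7,3): turn R to S, flip to black, move to (8,3). |black|=6 — new cell
Step 3: on BLACK (8,3): turn L to E, flip to white, move to (8,4). |black|=5 — new cell
Step 4: on WHITE (8,4): turn R to S, flip to black, move to (9,4). |black|=6 — new cell
Step 5: on BLACK (9,4): turn L to E, flip to white, move to (9,5). |black|=5 — new cell
Step 6: on WHITE (9,5): turn R to S, flip to black, move to (10,5). |black|=6 — new cell
Step 7: on WHITE (10,5): turn R to W, flip to black, move to (10,4). |black|=7 — new cell
No revisit within 7 steps.

Answer: no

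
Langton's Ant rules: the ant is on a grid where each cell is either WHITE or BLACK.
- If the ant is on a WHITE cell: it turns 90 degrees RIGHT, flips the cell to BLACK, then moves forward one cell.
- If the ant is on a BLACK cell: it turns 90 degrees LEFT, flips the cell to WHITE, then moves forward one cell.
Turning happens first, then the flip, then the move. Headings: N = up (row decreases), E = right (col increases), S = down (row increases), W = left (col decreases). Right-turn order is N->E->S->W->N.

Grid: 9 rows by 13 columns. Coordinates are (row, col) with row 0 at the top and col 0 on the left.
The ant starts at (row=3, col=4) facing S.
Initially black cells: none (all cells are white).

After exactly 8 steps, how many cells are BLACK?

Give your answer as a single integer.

Step 1: on WHITE (3,4): turn R to W, flip to black, move to (3,3). |black|=1
Step 2: on WHITE (3,3): turn R to N, flip to black, move to (2,3). |black|=2
Step 3: on WHITE (2,3): turn R to E, flip to black, move to (2,4). |black|=3
Step 4: on WHITE (2,4): turn R to S, flip to black, move to (3,4). |black|=4
Step 5: on BLACK (3,4): turn L to E, flip to white, move to (3,5). |black|=3
Step 6: on WHITE (3,5): turn R to S, flip to black, move to (4,5). |black|=4
Step 7: on WHITE (4,5): turn R to W, flip to black, move to (4,4). |black|=5
Step 8: on WHITE (4,4): turn R to N, flip to black, move to (3,4). |black|=6

Answer: 6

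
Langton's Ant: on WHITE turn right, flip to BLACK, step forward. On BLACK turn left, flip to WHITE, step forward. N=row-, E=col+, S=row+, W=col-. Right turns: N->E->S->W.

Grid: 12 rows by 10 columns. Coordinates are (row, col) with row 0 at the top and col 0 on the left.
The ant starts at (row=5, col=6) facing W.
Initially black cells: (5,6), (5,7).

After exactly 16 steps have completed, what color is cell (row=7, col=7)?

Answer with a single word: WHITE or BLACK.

Answer: WHITE

Derivation:
Step 1: on BLACK (5,6): turn L to S, flip to white, move to (6,6). |black|=1
Step 2: on WHITE (6,6): turn R to W, flip to black, move to (6,5). |black|=2
Step 3: on WHITE (6,5): turn R to N, flip to black, move to (5,5). |black|=3
Step 4: on WHITE (5,5): turn R to E, flip to black, move to (5,6). |black|=4
Step 5: on WHITE (5,6): turn R to S, flip to black, move to (6,6). |black|=5
Step 6: on BLACK (6,6): turn L to E, flip to white, move to (6,7). |black|=4
Step 7: on WHITE (6,7): turn R to S, flip to black, move to (7,7). |black|=5
Step 8: on WHITE (7,7): turn R to W, flip to black, move to (7,6). |black|=6
Step 9: on WHITE (7,6): turn R to N, flip to black, move to (6,6). |black|=7
Step 10: on WHITE (6,6): turn R to E, flip to black, move to (6,7). |black|=8
Step 11: on BLACK (6,7): turn L to N, flip to white, move to (5,7). |black|=7
Step 12: on BLACK (5,7): turn L to W, flip to white, move to (5,6). |black|=6
Step 13: on BLACK (5,6): turn L to S, flip to white, move to (6,6). |black|=5
Step 14: on BLACK (6,6): turn L to E, flip to white, move to (6,7). |black|=4
Step 15: on WHITE (6,7): turn R to S, flip to black, move to (7,7). |black|=5
Step 16: on BLACK (7,7): turn L to E, flip to white, move to (7,8). |black|=4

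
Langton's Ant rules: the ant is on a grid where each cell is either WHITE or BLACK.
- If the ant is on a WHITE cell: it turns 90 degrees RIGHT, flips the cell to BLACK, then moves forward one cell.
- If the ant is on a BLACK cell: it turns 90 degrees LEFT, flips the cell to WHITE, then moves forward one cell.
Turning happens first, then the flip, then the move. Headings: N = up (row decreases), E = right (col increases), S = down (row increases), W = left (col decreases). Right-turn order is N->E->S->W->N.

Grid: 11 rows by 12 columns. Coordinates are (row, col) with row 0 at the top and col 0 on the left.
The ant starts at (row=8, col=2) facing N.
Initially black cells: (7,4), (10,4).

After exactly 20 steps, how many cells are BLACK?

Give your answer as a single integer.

Answer: 8

Derivation:
Step 1: on WHITE (8,2): turn R to E, flip to black, move to (8,3). |black|=3
Step 2: on WHITE (8,3): turn R to S, flip to black, move to (9,3). |black|=4
Step 3: on WHITE (9,3): turn R to W, flip to black, move to (9,2). |black|=5
Step 4: on WHITE (9,2): turn R to N, flip to black, move to (8,2). |black|=6
Step 5: on BLACK (8,2): turn L to W, flip to white, move to (8,1). |black|=5
Step 6: on WHITE (8,1): turn R to N, flip to black, move to (7,1). |black|=6
Step 7: on WHITE (7,1): turn R to E, flip to black, move to (7,2). |black|=7
Step 8: on WHITE (7,2): turn R to S, flip to black, move to (8,2). |black|=8
Step 9: on WHITE (8,2): turn R to W, flip to black, move to (8,1). |black|=9
Step 10: on BLACK (8,1): turn L to S, flip to white, move to (9,1). |black|=8
Step 11: on WHITE (9,1): turn R to W, flip to black, move to (9,0). |black|=9
Step 12: on WHITE (9,0): turn R to N, flip to black, move to (8,0). |black|=10
Step 13: on WHITE (8,0): turn R to E, flip to black, move to (8,1). |black|=11
Step 14: on WHITE (8,1): turn R to S, flip to black, move to (9,1). |black|=12
Step 15: on BLACK (9,1): turn L to E, flip to white, move to (9,2). |black|=11
Step 16: on BLACK (9,2): turn L to N, flip to white, move to (8,2). |black|=10
Step 17: on BLACK (8,2): turn L to W, flip to white, move to (8,1). |black|=9
Step 18: on BLACK (8,1): turn L to S, flip to white, move to (9,1). |black|=8
Step 19: on WHITE (9,1): turn R to W, flip to black, move to (9,0). |black|=9
Step 20: on BLACK (9,0): turn L to S, flip to white, move to (10,0). |black|=8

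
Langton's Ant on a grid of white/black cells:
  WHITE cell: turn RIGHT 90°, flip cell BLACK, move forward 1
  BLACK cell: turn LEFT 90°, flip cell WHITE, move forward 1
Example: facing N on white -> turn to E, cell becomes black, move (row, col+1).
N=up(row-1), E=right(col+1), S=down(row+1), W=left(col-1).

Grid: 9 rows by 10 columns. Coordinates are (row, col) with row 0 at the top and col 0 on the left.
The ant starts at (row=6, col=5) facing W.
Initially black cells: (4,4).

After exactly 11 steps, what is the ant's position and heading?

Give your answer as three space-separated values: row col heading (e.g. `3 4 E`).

Step 1: on WHITE (6,5): turn R to N, flip to black, move to (5,5). |black|=2
Step 2: on WHITE (5,5): turn R to E, flip to black, move to (5,6). |black|=3
Step 3: on WHITE (5,6): turn R to S, flip to black, move to (6,6). |black|=4
Step 4: on WHITE (6,6): turn R to W, flip to black, move to (6,5). |black|=5
Step 5: on BLACK (6,5): turn L to S, flip to white, move to (7,5). |black|=4
Step 6: on WHITE (7,5): turn R to W, flip to black, move to (7,4). |black|=5
Step 7: on WHITE (7,4): turn R to N, flip to black, move to (6,4). |black|=6
Step 8: on WHITE (6,4): turn R to E, flip to black, move to (6,5). |black|=7
Step 9: on WHITE (6,5): turn R to S, flip to black, move to (7,5). |black|=8
Step 10: on BLACK (7,5): turn L to E, flip to white, move to (7,6). |black|=7
Step 11: on WHITE (7,6): turn R to S, flip to black, move to (8,6). |black|=8

Answer: 8 6 S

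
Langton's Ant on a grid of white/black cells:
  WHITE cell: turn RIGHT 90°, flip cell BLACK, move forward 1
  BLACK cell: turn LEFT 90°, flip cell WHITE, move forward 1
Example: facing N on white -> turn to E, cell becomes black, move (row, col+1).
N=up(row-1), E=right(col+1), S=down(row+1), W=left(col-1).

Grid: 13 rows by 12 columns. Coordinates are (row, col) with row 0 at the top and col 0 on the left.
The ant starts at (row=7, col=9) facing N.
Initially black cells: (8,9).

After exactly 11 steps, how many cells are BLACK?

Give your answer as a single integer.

Step 1: on WHITE (7,9): turn R to E, flip to black, move to (7,10). |black|=2
Step 2: on WHITE (7,10): turn R to S, flip to black, move to (8,10). |black|=3
Step 3: on WHITE (8,10): turn R to W, flip to black, move to (8,9). |black|=4
Step 4: on BLACK (8,9): turn L to S, flip to white, move to (9,9). |black|=3
Step 5: on WHITE (9,9): turn R to W, flip to black, move to (9,8). |black|=4
Step 6: on WHITE (9,8): turn R to N, flip to black, move to (8,8). |black|=5
Step 7: on WHITE (8,8): turn R to E, flip to black, move to (8,9). |black|=6
Step 8: on WHITE (8,9): turn R to S, flip to black, move to (9,9). |black|=7
Step 9: on BLACK (9,9): turn L to E, flip to white, move to (9,10). |black|=6
Step 10: on WHITE (9,10): turn R to S, flip to black, move to (10,10). |black|=7
Step 11: on WHITE (10,10): turn R to W, flip to black, move to (10,9). |black|=8

Answer: 8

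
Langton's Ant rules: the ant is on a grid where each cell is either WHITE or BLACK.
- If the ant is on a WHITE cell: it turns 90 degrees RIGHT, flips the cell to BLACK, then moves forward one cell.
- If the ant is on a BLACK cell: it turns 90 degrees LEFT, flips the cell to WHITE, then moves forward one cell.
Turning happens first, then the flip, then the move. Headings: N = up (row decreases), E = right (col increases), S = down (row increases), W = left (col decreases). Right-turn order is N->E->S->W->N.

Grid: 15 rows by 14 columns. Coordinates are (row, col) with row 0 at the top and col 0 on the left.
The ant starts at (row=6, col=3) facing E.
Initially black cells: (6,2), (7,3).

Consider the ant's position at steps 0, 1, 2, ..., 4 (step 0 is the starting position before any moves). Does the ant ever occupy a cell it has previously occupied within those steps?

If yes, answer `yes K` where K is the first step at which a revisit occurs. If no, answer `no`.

Step 1: on WHITE (6,3): turn R to S, flip to black, move to (7,3). |black|=3 — new cell
Step 2: on BLACK (7,3): turn L to E, flip to white, move to (7,4). |black|=2 — new cell
Step 3: on WHITE (7,4): turn R to S, flip to black, move to (8,4). |black|=3 — new cell
Step 4: on WHITE (8,4): turn R to W, flip to black, move to (8,3). |black|=4 — new cell
No revisit within 4 steps.

Answer: no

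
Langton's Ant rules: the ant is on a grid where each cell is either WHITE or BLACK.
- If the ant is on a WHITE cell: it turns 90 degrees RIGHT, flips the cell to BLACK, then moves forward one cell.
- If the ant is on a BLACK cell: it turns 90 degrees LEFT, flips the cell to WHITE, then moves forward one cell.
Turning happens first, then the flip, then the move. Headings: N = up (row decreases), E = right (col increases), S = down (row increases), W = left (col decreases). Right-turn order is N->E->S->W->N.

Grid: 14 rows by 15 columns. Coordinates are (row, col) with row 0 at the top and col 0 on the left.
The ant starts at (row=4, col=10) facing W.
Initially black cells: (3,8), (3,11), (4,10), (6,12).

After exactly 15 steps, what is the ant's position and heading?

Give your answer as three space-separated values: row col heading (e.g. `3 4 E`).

Step 1: on BLACK (4,10): turn L to S, flip to white, move to (5,10). |black|=3
Step 2: on WHITE (5,10): turn R to W, flip to black, move to (5,9). |black|=4
Step 3: on WHITE (5,9): turn R to N, flip to black, move to (4,9). |black|=5
Step 4: on WHITE (4,9): turn R to E, flip to black, move to (4,10). |black|=6
Step 5: on WHITE (4,10): turn R to S, flip to black, move to (5,10). |black|=7
Step 6: on BLACK (5,10): turn L to E, flip to white, move to (5,11). |black|=6
Step 7: on WHITE (5,11): turn R to S, flip to black, move to (6,11). |black|=7
Step 8: on WHITE (6,11): turn R to W, flip to black, move to (6,10). |black|=8
Step 9: on WHITE (6,10): turn R to N, flip to black, move to (5,10). |black|=9
Step 10: on WHITE (5,10): turn R to E, flip to black, move to (5,11). |black|=10
Step 11: on BLACK (5,11): turn L to N, flip to white, move to (4,11). |black|=9
Step 12: on WHITE (4,11): turn R to E, flip to black, move to (4,12). |black|=10
Step 13: on WHITE (4,12): turn R to S, flip to black, move to (5,12). |black|=11
Step 14: on WHITE (5,12): turn R to W, flip to black, move to (5,11). |black|=12
Step 15: on WHITE (5,11): turn R to N, flip to black, move to (4,11). |black|=13

Answer: 4 11 N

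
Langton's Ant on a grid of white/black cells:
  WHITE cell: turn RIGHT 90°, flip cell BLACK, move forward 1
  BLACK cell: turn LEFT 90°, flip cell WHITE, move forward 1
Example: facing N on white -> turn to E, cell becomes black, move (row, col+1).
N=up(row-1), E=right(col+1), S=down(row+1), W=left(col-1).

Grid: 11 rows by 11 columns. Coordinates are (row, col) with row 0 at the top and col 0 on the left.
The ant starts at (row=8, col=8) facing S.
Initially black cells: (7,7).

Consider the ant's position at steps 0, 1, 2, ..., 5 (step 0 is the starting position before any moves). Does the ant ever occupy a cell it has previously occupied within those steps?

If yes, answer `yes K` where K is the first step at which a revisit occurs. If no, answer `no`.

Step 1: on WHITE (8,8): turn R to W, flip to black, move to (8,7). |black|=2 — new cell
Step 2: on WHITE (8,7): turn R to N, flip to black, move to (7,7). |black|=3 — new cell
Step 3: on BLACK (7,7): turn L to W, flip to white, move to (7,6). |black|=2 — new cell
Step 4: on WHITE (7,6): turn R to N, flip to black, move to (6,6). |black|=3 — new cell
Step 5: on WHITE (6,6): turn R to E, flip to black, move to (6,7). |black|=4 — new cell
No revisit within 5 steps.

Answer: no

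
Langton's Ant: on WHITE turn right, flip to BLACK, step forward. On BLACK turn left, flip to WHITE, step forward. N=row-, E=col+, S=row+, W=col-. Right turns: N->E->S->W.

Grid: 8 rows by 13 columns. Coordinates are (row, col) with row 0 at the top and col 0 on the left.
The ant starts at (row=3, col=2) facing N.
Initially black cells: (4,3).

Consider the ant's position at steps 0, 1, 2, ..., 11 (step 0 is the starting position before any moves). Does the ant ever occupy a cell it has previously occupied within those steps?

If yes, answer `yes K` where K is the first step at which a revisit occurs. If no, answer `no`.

Answer: yes 6

Derivation:
Step 1: on WHITE (3,2): turn R to E, flip to black, move to (3,3). |black|=2 — new cell
Step 2: on WHITE (3,3): turn R to S, flip to black, move to (4,3). |black|=3 — new cell
Step 3: on BLACK (4,3): turn L to E, flip to white, move to (4,4). |black|=2 — new cell
Step 4: on WHITE (4,4): turn R to S, flip to black, move to (5,4). |black|=3 — new cell
Step 5: on WHITE (5,4): turn R to W, flip to black, move to (5,3). |black|=4 — new cell
Step 6: on WHITE (5,3): turn R to N, flip to black, move to (4,3). |black|=5 — REVISIT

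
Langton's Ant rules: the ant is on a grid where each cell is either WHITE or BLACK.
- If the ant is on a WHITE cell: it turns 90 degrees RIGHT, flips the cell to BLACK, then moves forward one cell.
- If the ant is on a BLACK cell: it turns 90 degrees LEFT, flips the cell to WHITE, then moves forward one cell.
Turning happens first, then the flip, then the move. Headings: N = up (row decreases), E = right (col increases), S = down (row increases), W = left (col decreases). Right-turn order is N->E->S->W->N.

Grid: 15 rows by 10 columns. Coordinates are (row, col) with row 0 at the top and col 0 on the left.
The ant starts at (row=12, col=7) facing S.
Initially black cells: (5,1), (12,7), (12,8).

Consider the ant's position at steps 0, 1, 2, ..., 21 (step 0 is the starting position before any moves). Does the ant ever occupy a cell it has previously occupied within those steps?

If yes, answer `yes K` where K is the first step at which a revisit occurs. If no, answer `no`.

Answer: yes 5

Derivation:
Step 1: on BLACK (12,7): turn L to E, flip to white, move to (12,8). |black|=2 — new cell
Step 2: on BLACK (12,8): turn L to N, flip to white, move to (11,8). |black|=1 — new cell
Step 3: on WHITE (11,8): turn R to E, flip to black, move to (11,9). |black|=2 — new cell
Step 4: on WHITE (11,9): turn R to S, flip to black, move to (12,9). |black|=3 — new cell
Step 5: on WHITE (12,9): turn R to W, flip to black, move to (12,8). |black|=4 — REVISIT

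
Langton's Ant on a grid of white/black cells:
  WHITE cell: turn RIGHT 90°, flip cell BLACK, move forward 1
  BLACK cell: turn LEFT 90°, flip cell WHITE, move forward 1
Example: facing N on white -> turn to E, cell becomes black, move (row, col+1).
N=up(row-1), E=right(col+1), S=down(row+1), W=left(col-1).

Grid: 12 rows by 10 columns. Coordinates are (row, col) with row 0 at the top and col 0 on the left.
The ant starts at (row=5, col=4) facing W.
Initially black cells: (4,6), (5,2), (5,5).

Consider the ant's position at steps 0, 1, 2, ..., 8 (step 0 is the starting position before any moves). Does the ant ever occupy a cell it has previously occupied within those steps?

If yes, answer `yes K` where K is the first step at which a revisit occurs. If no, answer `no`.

Step 1: on WHITE (5,4): turn R to N, flip to black, move to (4,4). |black|=4 — new cell
Step 2: on WHITE (4,4): turn R to E, flip to black, move to (4,5). |black|=5 — new cell
Step 3: on WHITE (4,5): turn R to S, flip to black, move to (5,5). |black|=6 — new cell
Step 4: on BLACK (5,5): turn L to E, flip to white, move to (5,6). |black|=5 — new cell
Step 5: on WHITE (5,6): turn R to S, flip to black, move to (6,6). |black|=6 — new cell
Step 6: on WHITE (6,6): turn R to W, flip to black, move to (6,5). |black|=7 — new cell
Step 7: on WHITE (6,5): turn R to N, flip to black, move to (5,5). |black|=8 — REVISIT

Answer: yes 7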